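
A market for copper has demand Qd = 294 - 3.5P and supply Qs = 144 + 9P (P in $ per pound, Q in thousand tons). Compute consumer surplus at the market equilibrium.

Set Qd = Qs: 294 - 3.5P = 144 + 9P, so 150 = 12.5P and P* = 12.
Then Q* = 294 - 3.5(12) = 252.
Demand choke price (Qd = 0): P = 294/3.5 = 84. Consumer surplus = ½ × (84 - 12) × 252 = 9072.

Consumer surplus = 9072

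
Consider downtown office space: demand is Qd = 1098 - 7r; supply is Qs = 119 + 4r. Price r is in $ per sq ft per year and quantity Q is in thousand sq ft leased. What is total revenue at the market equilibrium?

Total revenue = 42275

At equilibrium Qd = Qs, so 1098 - 7r = 119 + 4r; collecting terms, 979 = 11r and r* = 89.
Plugging r* into demand: Q* = 1098 - 7(89) = 475.
Total revenue = r* × Q* = 89 × 475 = 42275.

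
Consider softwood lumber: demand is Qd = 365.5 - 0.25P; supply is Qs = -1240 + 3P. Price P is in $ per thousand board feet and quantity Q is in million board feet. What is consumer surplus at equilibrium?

Consumer surplus = 117128

Set Qd = Qs: 365.5 - 0.25P = -1240 + 3P, so 1605.5 = 3.25P and P* = 494.
Plugging P* into demand: Q* = 365.5 - 0.25(494) = 242.
Demand choke price (Qd = 0): P = 365.5/0.25 = 1462. Consumer surplus = ½ × (1462 - 494) × 242 = 117128.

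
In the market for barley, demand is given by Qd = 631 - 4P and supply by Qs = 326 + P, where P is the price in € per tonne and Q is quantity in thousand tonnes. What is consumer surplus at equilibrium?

Set Qd = Qs: 631 - 4P = 326 + P, so 305 = 5P and P* = 61.
Substitute back: Q* = 631 - 4(61) = 387.
Demand choke price (Qd = 0): P = 631/4 = 157.75. Consumer surplus = ½ × (157.75 - 61) × 387 = 18721.125.

Consumer surplus = 18721.125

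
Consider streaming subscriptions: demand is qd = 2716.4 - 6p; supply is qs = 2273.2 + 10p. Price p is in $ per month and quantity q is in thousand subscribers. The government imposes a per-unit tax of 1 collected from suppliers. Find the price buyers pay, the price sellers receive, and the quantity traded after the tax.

p_b = 28.325, p_s = 27.325, q = 2546.45

The tax drives a wedge p_b - p_s = 1. Substituting p_s = p_b - 1 into supply: qs = 2263.2 + 10p_b.
Set qd = qs: 2716.4 - 6p_b = 2263.2 + 10p_b, so 453.2 = 16p_b and p_b = 28.325.
Then p_s = 28.325 - 1 = 27.325 and q = 2716.4 - 6(28.325) = 2546.45.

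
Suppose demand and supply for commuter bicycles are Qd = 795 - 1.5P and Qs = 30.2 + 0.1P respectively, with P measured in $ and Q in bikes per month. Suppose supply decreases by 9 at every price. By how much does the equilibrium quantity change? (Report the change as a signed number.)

ΔQ = -8.4375

Equating demand and supply, 795 - 1.5P = 30.2 + 0.1P gives 1.6P = 764.8, so P* = 478.
From the demand curve, Q* = 795 - 1.5(478) = 78.
After the shift, supply is Qs = 21.2 + 0.1P.
New equilibrium: 773.8 = 1.6P, so P = 483.625 and Q = 69.5625.
ΔQ = 69.5625 - 78 = -8.4375.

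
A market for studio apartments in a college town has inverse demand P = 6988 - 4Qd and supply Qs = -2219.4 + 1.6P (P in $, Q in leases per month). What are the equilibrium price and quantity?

P* = 2144, Q* = 1211

Inverting to quantity form: Qd = 1747 - 0.25P.
Set Qd = Qs: 1747 - 0.25P = -2219.4 + 1.6P, so 3966.4 = 1.85P and P* = 2144.
Then Q* = 1747 - 0.25(2144) = 1211.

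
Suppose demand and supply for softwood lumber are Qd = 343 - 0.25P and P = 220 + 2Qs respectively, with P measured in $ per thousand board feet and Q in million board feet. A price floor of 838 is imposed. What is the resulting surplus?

Inverting to quantity form: Qs = -110 + 0.5P.
Evaluating both curves at the floor price 838 gives Qd = 133.5, Qs = 309.
Surplus = Qs - Qd = 309 - 133.5 = 175.5.

Surplus = 175.5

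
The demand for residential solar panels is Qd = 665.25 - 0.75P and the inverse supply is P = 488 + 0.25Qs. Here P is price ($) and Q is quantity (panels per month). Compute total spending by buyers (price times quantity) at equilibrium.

Total spending by buyers = 138852

Rewriting in direct form: Qs = -1952 + 4P.
Set Qd = Qs: 665.25 - 0.75P = -1952 + 4P, so 2617.25 = 4.75P and P* = 551.
From the demand curve, Q* = 665.25 - 0.75(551) = 252.
Total spending by buyers = P* × Q* = 551 × 252 = 138852.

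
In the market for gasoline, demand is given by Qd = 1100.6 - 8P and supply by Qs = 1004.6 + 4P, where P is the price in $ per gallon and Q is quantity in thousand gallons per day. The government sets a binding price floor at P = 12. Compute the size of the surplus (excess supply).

Surplus = 48

At P = 12: Qd = 1004.6 and Qs = 1052.6.
Surplus = Qs - Qd = 1052.6 - 1004.6 = 48.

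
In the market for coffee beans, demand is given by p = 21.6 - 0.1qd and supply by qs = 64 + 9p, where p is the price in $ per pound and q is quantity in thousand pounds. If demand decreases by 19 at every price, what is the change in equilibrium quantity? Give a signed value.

Δq = -9

Solving each curve for q: qd = 216 - 10p.
The market clears where 216 - 10p = 64 + 9p. Rearranging, 19p = 152, hence p* = 8.
Substitute back: q* = 216 - 10(8) = 136.
After the shift, demand is qd = 197 - 10p.
New equilibrium: 133 = 19p, so p = 7 and q = 127.
Δq = 127 - 136 = -9.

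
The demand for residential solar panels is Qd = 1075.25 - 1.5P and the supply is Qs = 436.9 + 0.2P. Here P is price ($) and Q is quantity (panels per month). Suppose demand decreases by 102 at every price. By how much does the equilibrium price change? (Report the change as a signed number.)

Equating demand and supply, 1075.25 - 1.5P = 436.9 + 0.2P gives 1.7P = 638.35, so P* = 375.5.
From the demand curve, Q* = 1075.25 - 1.5(375.5) = 512.
After the shift, demand is Qd = 973.25 - 1.5P.
The new intersection has 536.35 = 1.7P, i.e. P = 315.5, Q = 500.
ΔP = 315.5 - 375.5 = -60.

ΔP = -60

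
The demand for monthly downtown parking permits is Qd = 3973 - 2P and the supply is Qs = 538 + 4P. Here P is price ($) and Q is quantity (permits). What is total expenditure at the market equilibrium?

The market clears where 3973 - 2P = 538 + 4P. Rearranging, 6P = 3435, hence P* = 572.5.
Then Q* = 3973 - 2(572.5) = 2828.
Total expenditure = P* × Q* = 572.5 × 2828 = 1619030.

Total expenditure = 1619030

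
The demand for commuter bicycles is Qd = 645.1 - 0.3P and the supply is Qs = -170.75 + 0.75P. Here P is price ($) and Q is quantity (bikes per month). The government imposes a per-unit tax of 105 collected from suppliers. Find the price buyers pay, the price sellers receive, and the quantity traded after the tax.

P_b = 852, P_s = 747, Q = 389.5

With a tax of 105 on suppliers, they supply based on the net price P_s = P_b - 105, so Qs = -249.5 + 0.75P_b.
Set Qd = Qs: 645.1 - 0.3P_b = -249.5 + 0.75P_b, so 894.6 = 1.05P_b and P_b = 852.
Then P_s = 852 - 105 = 747 and Q = 645.1 - 0.3(852) = 389.5.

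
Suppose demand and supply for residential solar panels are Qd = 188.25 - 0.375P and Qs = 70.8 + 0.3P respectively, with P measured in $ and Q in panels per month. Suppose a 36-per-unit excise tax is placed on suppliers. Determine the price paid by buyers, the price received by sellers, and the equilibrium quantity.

P_b = 190, P_s = 154, Q = 117

Suppliers keep P_s = P_b - 36 per unit, so supply in terms of the buyer price is Qs = 60 + 0.3P_b.
Equate demand and the shifted supply: 188.25 - 0.375P_b = 60 + 0.3P_b, giving 0.675P_b = 128.25, so P_b = 190.
Then P_s = 190 - 36 = 154 and Q = 188.25 - 0.375(190) = 117.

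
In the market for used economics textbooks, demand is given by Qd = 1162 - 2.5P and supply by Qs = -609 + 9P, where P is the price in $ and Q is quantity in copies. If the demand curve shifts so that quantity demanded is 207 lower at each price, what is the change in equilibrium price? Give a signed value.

ΔP = -18

Equating demand and supply, 1162 - 2.5P = -609 + 9P gives 11.5P = 1771, so P* = 154.
Plugging P* into demand: Q* = 1162 - 2.5(154) = 777.
After the shift, demand is Qd = 955 - 2.5P.
New equilibrium: 1564 = 11.5P, so P = 136 and Q = 615.
ΔP = 136 - 154 = -18.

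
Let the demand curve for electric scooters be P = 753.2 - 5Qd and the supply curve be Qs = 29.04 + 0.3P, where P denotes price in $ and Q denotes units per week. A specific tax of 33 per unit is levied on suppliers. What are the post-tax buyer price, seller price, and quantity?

P_b = 263, P_s = 230, Q = 98.04

Solving each curve for Q: Qd = 150.64 - 0.2P.
Suppliers keep P_s = P_b - 33 per unit, so supply in terms of the buyer price is Qs = 19.14 + 0.3P_b.
Set Qd = Qs: 150.64 - 0.2P_b = 19.14 + 0.3P_b, so 131.5 = 0.5P_b and P_b = 263.
So P_s = 230 and the quantity traded is Q = 150.64 - 0.2(263) = 98.04.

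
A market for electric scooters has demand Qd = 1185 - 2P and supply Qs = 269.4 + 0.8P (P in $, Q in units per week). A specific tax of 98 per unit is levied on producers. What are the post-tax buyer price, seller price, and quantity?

Producers keep P_s = P_b - 98 per unit, so supply in terms of the buyer price is Qs = 191 + 0.8P_b.
Set Qd = Qs: 1185 - 2P_b = 191 + 0.8P_b, so 994 = 2.8P_b and P_b = 355.
So P_s = 257 and the quantity traded is Q = 1185 - 2(355) = 475.

P_b = 355, P_s = 257, Q = 475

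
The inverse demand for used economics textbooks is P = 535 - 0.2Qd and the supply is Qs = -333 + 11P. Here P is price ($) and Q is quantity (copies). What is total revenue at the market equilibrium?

Total revenue = 326180

Solving each curve for Q: Qd = 2675 - 5P.
At equilibrium Qd = Qs, so 2675 - 5P = -333 + 11P; collecting terms, 3008 = 16P and P* = 188.
Plugging P* into demand: Q* = 2675 - 5(188) = 1735.
Total revenue = P* × Q* = 188 × 1735 = 326180.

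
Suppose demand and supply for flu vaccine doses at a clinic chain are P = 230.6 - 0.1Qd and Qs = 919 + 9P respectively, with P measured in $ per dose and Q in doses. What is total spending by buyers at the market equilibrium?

Inverting to quantity form: Qd = 2306 - 10P.
Set Qd = Qs: 2306 - 10P = 919 + 9P, so 1387 = 19P and P* = 73.
Substitute back: Q* = 2306 - 10(73) = 1576.
Total spending by buyers = P* × Q* = 73 × 1576 = 115048.

Total spending by buyers = 115048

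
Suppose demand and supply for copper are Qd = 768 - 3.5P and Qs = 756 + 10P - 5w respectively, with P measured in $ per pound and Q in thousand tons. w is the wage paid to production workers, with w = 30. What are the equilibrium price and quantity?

P* = 12, Q* = 726

With w = 30, supply is Qs = 606 + 10P.
At equilibrium Qd = Qs, so 768 - 3.5P = 606 + 10P; collecting terms, 162 = 13.5P and P* = 12.
From the demand curve, Q* = 768 - 3.5(12) = 726.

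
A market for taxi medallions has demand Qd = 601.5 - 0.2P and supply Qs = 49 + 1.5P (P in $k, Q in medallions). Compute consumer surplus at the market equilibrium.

Consumer surplus = 719580.625

Equating demand and supply, 601.5 - 0.2P = 49 + 1.5P gives 1.7P = 552.5, so P* = 325.
Plugging P* into demand: Q* = 601.5 - 0.2(325) = 536.5.
Demand choke price (Qd = 0): P = 601.5/0.2 = 3007.5. Consumer surplus = ½ × (3007.5 - 325) × 536.5 = 719580.625.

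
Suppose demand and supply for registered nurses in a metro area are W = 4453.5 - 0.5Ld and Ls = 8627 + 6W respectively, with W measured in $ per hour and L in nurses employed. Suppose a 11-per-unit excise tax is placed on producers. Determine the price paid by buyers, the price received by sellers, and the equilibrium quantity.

Inverting to quantity form: Ld = 8907 - 2W.
With a tax of 11 on producers, they supply based on the net price W_s = W_b - 11, so Ls = 8561 + 6W_b.
Equate demand and the shifted supply: 8907 - 2W_b = 8561 + 6W_b, giving 8W_b = 346, so W_b = 43.25.
Then W_s = 43.25 - 11 = 32.25 and L = 8907 - 2(43.25) = 8820.5.

W_b = 43.25, W_s = 32.25, L = 8820.5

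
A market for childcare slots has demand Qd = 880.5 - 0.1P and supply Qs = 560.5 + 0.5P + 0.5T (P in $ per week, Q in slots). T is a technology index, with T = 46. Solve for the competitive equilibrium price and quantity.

P* = 495, Q* = 831

With T = 46, supply is Qs = 583.5 + 0.5P.
The market clears where 880.5 - 0.1P = 583.5 + 0.5P. Rearranging, 0.6P = 297, hence P* = 495.
Substitute back: Q* = 880.5 - 0.1(495) = 831.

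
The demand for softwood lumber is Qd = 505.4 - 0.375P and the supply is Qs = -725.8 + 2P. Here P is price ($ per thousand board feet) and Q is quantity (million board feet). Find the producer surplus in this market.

Producer surplus = 24180.25

The market clears where 505.4 - 0.375P = -725.8 + 2P. Rearranging, 2.375P = 1231.2, hence P* = 518.4.
From the demand curve, Q* = 505.4 - 0.375(518.4) = 311.
Supply choke price (Qs = 0): P = 362.9. Producer surplus = ½ × (518.4 - 362.9) × 311 = 24180.25.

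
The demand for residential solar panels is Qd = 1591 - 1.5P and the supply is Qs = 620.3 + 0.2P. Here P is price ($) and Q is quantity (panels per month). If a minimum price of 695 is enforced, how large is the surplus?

At P = 695: Qd = 548.5 and Qs = 759.3.
Surplus = Qs - Qd = 759.3 - 548.5 = 210.8.

Surplus = 210.8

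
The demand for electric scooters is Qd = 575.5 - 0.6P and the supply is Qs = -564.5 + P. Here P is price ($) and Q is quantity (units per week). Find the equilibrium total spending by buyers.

Total spending by buyers = 105450

Set Qd = Qs: 575.5 - 0.6P = -564.5 + P, so 1140 = 1.6P and P* = 712.5.
Substitute back: Q* = 575.5 - 0.6(712.5) = 148.
Total spending by buyers = P* × Q* = 712.5 × 148 = 105450.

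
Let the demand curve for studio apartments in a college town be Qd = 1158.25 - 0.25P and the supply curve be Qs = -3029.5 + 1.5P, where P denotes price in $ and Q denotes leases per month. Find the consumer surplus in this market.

Consumer surplus = 627200

At equilibrium Qd = Qs, so 1158.25 - 0.25P = -3029.5 + 1.5P; collecting terms, 4187.75 = 1.75P and P* = 2393.
Substitute back: Q* = 1158.25 - 0.25(2393) = 560.
Demand choke price (Qd = 0): P = 1158.25/0.25 = 4633. Consumer surplus = ½ × (4633 - 2393) × 560 = 627200.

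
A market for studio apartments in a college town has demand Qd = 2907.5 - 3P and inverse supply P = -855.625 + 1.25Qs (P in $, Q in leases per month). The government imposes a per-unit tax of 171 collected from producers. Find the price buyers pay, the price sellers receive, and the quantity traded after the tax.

P_b = 621, P_s = 450, Q = 1044.5

Rewriting in direct form: Qs = 684.5 + 0.8P.
Producers keep P_s = P_b - 171 per unit, so supply in terms of the buyer price is Qs = 547.7 + 0.8P_b.
Market clearing requires 2907.5 - 3P_b = 547.7 + 0.8P_b; hence 2359.8 = 3.8P_b and P_b = 621.
Then P_s = 621 - 171 = 450 and Q = 2907.5 - 3(621) = 1044.5.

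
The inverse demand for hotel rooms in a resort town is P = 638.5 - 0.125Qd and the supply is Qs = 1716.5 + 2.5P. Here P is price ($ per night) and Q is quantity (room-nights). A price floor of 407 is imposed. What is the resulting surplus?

Solving each curve for Q: Qd = 5108 - 8P.
At P = 407: Qd = 1852 and Qs = 2734.
Surplus = Qs - Qd = 2734 - 1852 = 882.

Surplus = 882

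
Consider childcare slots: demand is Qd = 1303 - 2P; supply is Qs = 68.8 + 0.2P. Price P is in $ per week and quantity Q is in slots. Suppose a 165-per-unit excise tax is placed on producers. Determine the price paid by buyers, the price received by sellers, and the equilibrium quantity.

P_b = 576, P_s = 411, Q = 151

Producers keep P_s = P_b - 165 per unit, so supply in terms of the buyer price is Qs = 35.8 + 0.2P_b.
Set Qd = Qs: 1303 - 2P_b = 35.8 + 0.2P_b, so 1267.2 = 2.2P_b and P_b = 576.
So P_s = 411 and the quantity traded is Q = 1303 - 2(576) = 151.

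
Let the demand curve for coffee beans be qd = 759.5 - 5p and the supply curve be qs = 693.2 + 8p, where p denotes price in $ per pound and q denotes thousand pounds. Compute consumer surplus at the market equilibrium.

Consumer surplus = 53875.6

Set qd = qs: 759.5 - 5p = 693.2 + 8p, so 66.3 = 13p and p* = 5.1.
Plugging p* into demand: q* = 759.5 - 5(5.1) = 734.
Demand choke price (qd = 0): p = 759.5/5 = 151.9. Consumer surplus = ½ × (151.9 - 5.1) × 734 = 53875.6.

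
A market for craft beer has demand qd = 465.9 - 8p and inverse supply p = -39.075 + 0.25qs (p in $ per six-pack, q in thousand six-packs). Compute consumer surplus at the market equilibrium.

Consumer surplus = 4208.765625

Rewriting in direct form: qs = 156.3 + 4p.
The market clears where 465.9 - 8p = 156.3 + 4p. Rearranging, 12p = 309.6, hence p* = 25.8.
Then q* = 465.9 - 8(25.8) = 259.5.
Demand choke price (qd = 0): p = 465.9/8 = 58.2375. Consumer surplus = ½ × (58.2375 - 25.8) × 259.5 = 4208.765625.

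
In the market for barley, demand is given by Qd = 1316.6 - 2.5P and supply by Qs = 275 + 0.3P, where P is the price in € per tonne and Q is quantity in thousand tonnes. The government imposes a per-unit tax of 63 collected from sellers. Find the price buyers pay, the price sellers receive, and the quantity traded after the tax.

Sellers keep P_s = P_b - 63 per unit, so supply in terms of the buyer price is Qs = 256.1 + 0.3P_b.
Set Qd = Qs: 1316.6 - 2.5P_b = 256.1 + 0.3P_b, so 1060.5 = 2.8P_b and P_b = 378.75.
So P_s = 315.75 and the quantity traded is Q = 1316.6 - 2.5(378.75) = 369.725.

P_b = 378.75, P_s = 315.75, Q = 369.725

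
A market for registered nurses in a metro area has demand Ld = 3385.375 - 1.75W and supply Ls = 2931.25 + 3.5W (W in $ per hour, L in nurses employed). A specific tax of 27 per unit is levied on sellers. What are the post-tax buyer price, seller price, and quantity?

W_b = 104.5, W_s = 77.5, L = 3202.5

The tax drives a wedge W_b - W_s = 27. Substituting W_s = W_b - 27 into supply: Ls = 2836.75 + 3.5W_b.
Equate demand and the shifted supply: 3385.375 - 1.75W_b = 2836.75 + 3.5W_b, giving 5.25W_b = 548.625, so W_b = 104.5.
Then W_s = 104.5 - 27 = 77.5 and L = 3385.375 - 1.75(104.5) = 3202.5.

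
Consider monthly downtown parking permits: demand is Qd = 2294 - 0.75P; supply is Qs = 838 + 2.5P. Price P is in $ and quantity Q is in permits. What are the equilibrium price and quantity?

The market clears where 2294 - 0.75P = 838 + 2.5P. Rearranging, 3.25P = 1456, hence P* = 448.
From the demand curve, Q* = 2294 - 0.75(448) = 1958.

P* = 448, Q* = 1958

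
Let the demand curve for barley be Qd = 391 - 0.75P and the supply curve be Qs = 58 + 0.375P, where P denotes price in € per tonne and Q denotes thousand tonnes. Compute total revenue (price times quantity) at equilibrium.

Total revenue = 50024

Set Qd = Qs: 391 - 0.75P = 58 + 0.375P, so 333 = 1.125P and P* = 296.
Plugging P* into demand: Q* = 391 - 0.75(296) = 169.
Total revenue = P* × Q* = 296 × 169 = 50024.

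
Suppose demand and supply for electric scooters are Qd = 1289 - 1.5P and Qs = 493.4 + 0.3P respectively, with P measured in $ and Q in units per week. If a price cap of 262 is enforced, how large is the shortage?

With P fixed at 262, quantity demanded is 896 and quantity supplied is 572.
Shortage = Qd - Qs = 896 - 572 = 324.

Shortage = 324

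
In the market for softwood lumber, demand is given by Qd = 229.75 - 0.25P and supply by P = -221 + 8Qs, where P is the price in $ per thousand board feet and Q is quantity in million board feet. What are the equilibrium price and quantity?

Solving each curve for Q: Qs = 27.625 + 0.125P.
Equating demand and supply, 229.75 - 0.25P = 27.625 + 0.125P gives 0.375P = 202.125, so P* = 539.
From the demand curve, Q* = 229.75 - 0.25(539) = 95.

P* = 539, Q* = 95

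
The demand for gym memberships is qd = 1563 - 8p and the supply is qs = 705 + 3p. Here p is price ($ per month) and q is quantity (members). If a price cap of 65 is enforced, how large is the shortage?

Evaluating both curves at the ceiling price 65 gives qd = 1043, qs = 900.
Shortage = qd - qs = 1043 - 900 = 143.

Shortage = 143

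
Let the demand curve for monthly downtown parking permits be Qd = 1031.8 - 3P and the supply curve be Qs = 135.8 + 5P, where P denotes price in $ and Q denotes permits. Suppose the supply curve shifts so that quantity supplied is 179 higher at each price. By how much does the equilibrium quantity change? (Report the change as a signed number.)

ΔQ = 67.125

At equilibrium Qd = Qs, so 1031.8 - 3P = 135.8 + 5P; collecting terms, 896 = 8P and P* = 112.
From the demand curve, Q* = 1031.8 - 3(112) = 695.8.
After the shift, supply is Qs = 314.8 + 5P.
New equilibrium: 717 = 8P, so P = 89.625 and Q = 762.925.
ΔQ = 762.925 - 695.8 = 67.125.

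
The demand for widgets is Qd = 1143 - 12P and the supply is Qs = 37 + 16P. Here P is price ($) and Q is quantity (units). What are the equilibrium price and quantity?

The market clears where 1143 - 12P = 37 + 16P. Rearranging, 28P = 1106, hence P* = 39.5.
Plugging P* into demand: Q* = 1143 - 12(39.5) = 669.

P* = 39.5, Q* = 669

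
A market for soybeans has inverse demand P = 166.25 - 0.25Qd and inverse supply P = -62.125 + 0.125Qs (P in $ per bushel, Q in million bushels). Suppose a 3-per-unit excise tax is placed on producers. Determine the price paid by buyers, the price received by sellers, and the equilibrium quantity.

P_b = 16, P_s = 13, Q = 601

Solving each curve for Q: Qd = 665 - 4P and Qs = 497 + 8P.
Producers keep P_s = P_b - 3 per unit, so supply in terms of the buyer price is Qs = 473 + 8P_b.
Set Qd = Qs: 665 - 4P_b = 473 + 8P_b, so 192 = 12P_b and P_b = 16.
So P_s = 13 and the quantity traded is Q = 665 - 4(16) = 601.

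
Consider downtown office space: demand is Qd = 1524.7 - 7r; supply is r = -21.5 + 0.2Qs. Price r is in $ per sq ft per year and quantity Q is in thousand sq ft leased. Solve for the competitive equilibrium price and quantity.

Inverting to quantity form: Qs = 107.5 + 5r.
Set Qd = Qs: 1524.7 - 7r = 107.5 + 5r, so 1417.2 = 12r and r* = 118.1.
From the demand curve, Q* = 1524.7 - 7(118.1) = 698.

r* = 118.1, Q* = 698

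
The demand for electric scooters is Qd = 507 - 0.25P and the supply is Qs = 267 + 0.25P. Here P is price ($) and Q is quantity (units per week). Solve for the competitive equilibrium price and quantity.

P* = 480, Q* = 387

At equilibrium Qd = Qs, so 507 - 0.25P = 267 + 0.25P; collecting terms, 240 = 0.5P and P* = 480.
From the demand curve, Q* = 507 - 0.25(480) = 387.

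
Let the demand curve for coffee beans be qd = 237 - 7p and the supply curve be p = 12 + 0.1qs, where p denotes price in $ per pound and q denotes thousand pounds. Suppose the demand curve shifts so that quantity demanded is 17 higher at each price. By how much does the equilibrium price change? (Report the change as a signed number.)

Δp = 1

Solving each curve for q: qs = -120 + 10p.
At equilibrium qd = qs, so 237 - 7p = -120 + 10p; collecting terms, 357 = 17p and p* = 21.
Then q* = 237 - 7(21) = 90.
After the shift, demand is qd = 254 - 7p.
New equilibrium: 374 = 17p, so p = 22 and q = 100.
Δp = 22 - 21 = 1.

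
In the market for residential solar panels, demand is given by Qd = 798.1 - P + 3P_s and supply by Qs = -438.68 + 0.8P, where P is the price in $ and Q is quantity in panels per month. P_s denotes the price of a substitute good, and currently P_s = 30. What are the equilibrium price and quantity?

P* = 737.1, Q* = 151

With P_s = 30, demand is Qd = 888.1 - P.
Set Qd = Qs: 888.1 - P = -438.68 + 0.8P, so 1326.78 = 1.8P and P* = 737.1.
Plugging P* into demand: Q* = 888.1 - 737.1 = 151.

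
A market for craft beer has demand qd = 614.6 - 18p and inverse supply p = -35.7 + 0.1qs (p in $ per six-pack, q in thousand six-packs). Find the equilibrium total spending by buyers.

In direct form, qs = 357 + 10p.
At equilibrium qd = qs, so 614.6 - 18p = 357 + 10p; collecting terms, 257.6 = 28p and p* = 9.2.
Then q* = 614.6 - 18(9.2) = 449.
Total spending by buyers = p* × q* = 9.2 × 449 = 4130.8.

Total spending by buyers = 4130.8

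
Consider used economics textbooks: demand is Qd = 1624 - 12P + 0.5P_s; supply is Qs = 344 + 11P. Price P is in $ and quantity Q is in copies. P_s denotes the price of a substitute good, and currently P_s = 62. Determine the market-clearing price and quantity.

P* = 57, Q* = 971

With P_s = 62, demand is Qd = 1655 - 12P.
Equating demand and supply, 1655 - 12P = 344 + 11P gives 23P = 1311, so P* = 57.
From the demand curve, Q* = 1655 - 12(57) = 971.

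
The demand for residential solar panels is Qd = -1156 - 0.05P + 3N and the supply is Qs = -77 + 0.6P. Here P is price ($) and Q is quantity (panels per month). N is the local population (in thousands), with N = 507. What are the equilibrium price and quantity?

P* = 680, Q* = 331

With N = 507, demand is Qd = 365 - 0.05P.
At equilibrium Qd = Qs, so 365 - 0.05P = -77 + 0.6P; collecting terms, 442 = 0.65P and P* = 680.
Substitute back: Q* = 365 - 0.05(680) = 331.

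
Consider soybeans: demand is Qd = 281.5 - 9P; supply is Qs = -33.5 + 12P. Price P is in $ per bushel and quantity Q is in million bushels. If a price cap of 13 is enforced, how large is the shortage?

Shortage = 42

At P = 13: Qd = 164.5 and Qs = 122.5.
Shortage = Qd - Qs = 164.5 - 122.5 = 42.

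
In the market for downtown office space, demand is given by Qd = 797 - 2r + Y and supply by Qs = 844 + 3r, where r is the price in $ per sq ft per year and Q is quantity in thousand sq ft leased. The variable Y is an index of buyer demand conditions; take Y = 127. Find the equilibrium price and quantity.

r* = 16, Q* = 892

With Y = 127, demand is Qd = 924 - 2r.
Set Qd = Qs: 924 - 2r = 844 + 3r, so 80 = 5r and r* = 16.
Substitute back: Q* = 924 - 2(16) = 892.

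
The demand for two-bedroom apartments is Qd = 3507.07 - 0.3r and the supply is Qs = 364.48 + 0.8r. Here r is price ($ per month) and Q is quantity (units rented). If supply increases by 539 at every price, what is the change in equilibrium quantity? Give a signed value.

ΔQ = 147

At equilibrium Qd = Qs, so 3507.07 - 0.3r = 364.48 + 0.8r; collecting terms, 3142.59 = 1.1r and r* = 2856.9.
From the demand curve, Q* = 3507.07 - 0.3(2856.9) = 2650.
After the shift, supply is Qs = 903.48 + 0.8r.
New equilibrium: 2603.59 = 1.1r, so r = 2366.9 and Q = 2797.
ΔQ = 2797 - 2650 = 147.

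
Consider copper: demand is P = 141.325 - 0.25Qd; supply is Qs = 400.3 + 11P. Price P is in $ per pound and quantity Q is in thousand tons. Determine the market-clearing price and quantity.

In direct form, Qd = 565.3 - 4P.
Set Qd = Qs: 565.3 - 4P = 400.3 + 11P, so 165 = 15P and P* = 11.
From the demand curve, Q* = 565.3 - 4(11) = 521.3.

P* = 11, Q* = 521.3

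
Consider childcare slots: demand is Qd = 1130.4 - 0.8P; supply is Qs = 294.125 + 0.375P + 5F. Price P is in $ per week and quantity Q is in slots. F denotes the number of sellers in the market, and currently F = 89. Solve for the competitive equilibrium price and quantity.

P* = 333, Q* = 864

With F = 89, supply is Qs = 739.125 + 0.375P.
Equating demand and supply, 1130.4 - 0.8P = 739.125 + 0.375P gives 1.175P = 391.275, so P* = 333.
From the demand curve, Q* = 1130.4 - 0.8(333) = 864.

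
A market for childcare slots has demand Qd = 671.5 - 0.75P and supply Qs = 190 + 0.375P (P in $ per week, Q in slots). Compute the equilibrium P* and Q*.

At equilibrium Qd = Qs, so 671.5 - 0.75P = 190 + 0.375P; collecting terms, 481.5 = 1.125P and P* = 428.
Plugging P* into demand: Q* = 671.5 - 0.75(428) = 350.5.

P* = 428, Q* = 350.5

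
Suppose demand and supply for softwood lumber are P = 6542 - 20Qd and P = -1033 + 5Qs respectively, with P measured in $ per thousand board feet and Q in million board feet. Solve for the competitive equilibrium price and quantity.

In direct form, Qd = 327.1 - 0.05P and Qs = 206.6 + 0.2P.
At equilibrium Qd = Qs, so 327.1 - 0.05P = 206.6 + 0.2P; collecting terms, 120.5 = 0.25P and P* = 482.
From the demand curve, Q* = 327.1 - 0.05(482) = 303.

P* = 482, Q* = 303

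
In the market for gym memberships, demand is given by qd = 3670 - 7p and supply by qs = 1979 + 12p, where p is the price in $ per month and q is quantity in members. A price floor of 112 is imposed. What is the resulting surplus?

With p fixed at 112, quantity demanded is 2886 and quantity supplied is 3323.
Surplus = qs - qd = 3323 - 2886 = 437.

Surplus = 437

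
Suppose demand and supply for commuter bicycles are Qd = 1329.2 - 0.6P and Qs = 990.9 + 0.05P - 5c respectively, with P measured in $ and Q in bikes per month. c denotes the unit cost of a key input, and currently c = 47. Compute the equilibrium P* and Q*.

With c = 47, supply is Qs = 755.9 + 0.05P.
The market clears where 1329.2 - 0.6P = 755.9 + 0.05P. Rearranging, 0.65P = 573.3, hence P* = 882.
Substitute back: Q* = 1329.2 - 0.6(882) = 800.

P* = 882, Q* = 800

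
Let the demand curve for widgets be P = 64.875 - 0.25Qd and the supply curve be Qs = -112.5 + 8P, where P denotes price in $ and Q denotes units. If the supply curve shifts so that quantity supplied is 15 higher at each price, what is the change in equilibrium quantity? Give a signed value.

Rewriting in direct form: Qd = 259.5 - 4P.
Equating demand and supply, 259.5 - 4P = -112.5 + 8P gives 12P = 372, so P* = 31.
Then Q* = 259.5 - 4(31) = 135.5.
After the shift, supply is Qs = -97.5 + 8P.
New equilibrium: 357 = 12P, so P = 29.75 and Q = 140.5.
ΔQ = 140.5 - 135.5 = 5.

ΔQ = 5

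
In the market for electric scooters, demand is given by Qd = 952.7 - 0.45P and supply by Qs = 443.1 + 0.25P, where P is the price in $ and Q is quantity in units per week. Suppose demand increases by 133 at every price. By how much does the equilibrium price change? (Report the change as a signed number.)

Equating demand and supply, 952.7 - 0.45P = 443.1 + 0.25P gives 0.7P = 509.6, so P* = 728.
Substitute back: Q* = 952.7 - 0.45(728) = 625.1.
After the shift, demand is Qd = 1085.7 - 0.45P.
The new intersection has 642.6 = 0.7P, i.e. P = 918, Q = 672.6.
ΔP = 918 - 728 = 190.

ΔP = 190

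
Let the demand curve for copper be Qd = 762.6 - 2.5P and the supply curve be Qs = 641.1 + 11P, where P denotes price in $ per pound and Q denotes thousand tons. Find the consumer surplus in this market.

Consumer surplus = 109549.602

The market clears where 762.6 - 2.5P = 641.1 + 11P. Rearranging, 13.5P = 121.5, hence P* = 9.
Substitute back: Q* = 762.6 - 2.5(9) = 740.1.
Demand choke price (Qd = 0): P = 762.6/2.5 = 305.04. Consumer surplus = ½ × (305.04 - 9) × 740.1 = 109549.602.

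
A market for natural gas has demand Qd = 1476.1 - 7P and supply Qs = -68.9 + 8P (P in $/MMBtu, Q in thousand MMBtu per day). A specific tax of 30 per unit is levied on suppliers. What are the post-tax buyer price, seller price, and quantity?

The tax drives a wedge P_b - P_s = 30. Substituting P_s = P_b - 30 into supply: Qs = -308.9 + 8P_b.
Market clearing requires 1476.1 - 7P_b = -308.9 + 8P_b; hence 1785 = 15P_b and P_b = 119.
So P_s = 89 and the quantity traded is Q = 1476.1 - 7(119) = 643.1.

P_b = 119, P_s = 89, Q = 643.1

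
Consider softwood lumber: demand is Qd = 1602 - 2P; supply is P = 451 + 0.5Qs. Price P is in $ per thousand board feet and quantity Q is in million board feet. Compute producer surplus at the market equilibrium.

Producer surplus = 30625

Inverting to quantity form: Qs = -902 + 2P.
The market clears where 1602 - 2P = -902 + 2P. Rearranging, 4P = 2504, hence P* = 626.
Substitute back: Q* = 1602 - 2(626) = 350.
Supply choke price (Qs = 0): P = 451. Producer surplus = ½ × (626 - 451) × 350 = 30625.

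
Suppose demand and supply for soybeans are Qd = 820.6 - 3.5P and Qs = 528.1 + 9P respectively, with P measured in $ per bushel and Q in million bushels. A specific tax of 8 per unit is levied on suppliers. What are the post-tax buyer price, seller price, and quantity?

With a tax of 8 on suppliers, they supply based on the net price P_s = P_b - 8, so Qs = 456.1 + 9P_b.
Set Qd = Qs: 820.6 - 3.5P_b = 456.1 + 9P_b, so 364.5 = 12.5P_b and P_b = 29.16.
So P_s = 21.16 and the quantity traded is Q = 820.6 - 3.5(29.16) = 718.54.

P_b = 29.16, P_s = 21.16, Q = 718.54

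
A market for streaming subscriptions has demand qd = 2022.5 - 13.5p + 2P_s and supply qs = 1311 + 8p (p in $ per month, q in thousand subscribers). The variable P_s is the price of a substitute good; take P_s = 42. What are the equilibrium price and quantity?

p* = 37, q* = 1607

With P_s = 42, demand is qd = 2106.5 - 13.5p.
Set qd = qs: 2106.5 - 13.5p = 1311 + 8p, so 795.5 = 21.5p and p* = 37.
Then q* = 2106.5 - 13.5(37) = 1607.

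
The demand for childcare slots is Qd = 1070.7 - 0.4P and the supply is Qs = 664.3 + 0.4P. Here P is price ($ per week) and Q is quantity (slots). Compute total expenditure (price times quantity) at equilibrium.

Total expenditure = 440690

Equating demand and supply, 1070.7 - 0.4P = 664.3 + 0.4P gives 0.8P = 406.4, so P* = 508.
Substitute back: Q* = 1070.7 - 0.4(508) = 867.5.
Total expenditure = P* × Q* = 508 × 867.5 = 440690.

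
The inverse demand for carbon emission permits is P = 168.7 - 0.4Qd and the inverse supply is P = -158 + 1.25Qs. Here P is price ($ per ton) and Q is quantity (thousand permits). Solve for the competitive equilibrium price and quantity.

P* = 89.5, Q* = 198

Inverting to quantity form: Qd = 421.75 - 2.5P and Qs = 126.4 + 0.8P.
Set Qd = Qs: 421.75 - 2.5P = 126.4 + 0.8P, so 295.35 = 3.3P and P* = 89.5.
Then Q* = 421.75 - 2.5(89.5) = 198.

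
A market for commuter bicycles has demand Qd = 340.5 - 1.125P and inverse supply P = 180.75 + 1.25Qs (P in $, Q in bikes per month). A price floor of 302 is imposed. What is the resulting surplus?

Surplus = 96.25

In direct form, Qs = -144.6 + 0.8P.
At P = 302: Qd = 0.75 and Qs = 97.
Surplus = Qs - Qd = 97 - 0.75 = 96.25.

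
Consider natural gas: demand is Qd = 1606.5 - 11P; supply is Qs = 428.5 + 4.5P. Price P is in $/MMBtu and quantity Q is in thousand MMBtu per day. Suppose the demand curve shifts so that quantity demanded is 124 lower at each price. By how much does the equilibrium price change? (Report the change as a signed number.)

At equilibrium Qd = Qs, so 1606.5 - 11P = 428.5 + 4.5P; collecting terms, 1178 = 15.5P and P* = 76.
From the demand curve, Q* = 1606.5 - 11(76) = 770.5.
After the shift, demand is Qd = 1482.5 - 11P.
The new intersection has 1054 = 15.5P, i.e. P = 68, Q = 734.5.
ΔP = 68 - 76 = -8.

ΔP = -8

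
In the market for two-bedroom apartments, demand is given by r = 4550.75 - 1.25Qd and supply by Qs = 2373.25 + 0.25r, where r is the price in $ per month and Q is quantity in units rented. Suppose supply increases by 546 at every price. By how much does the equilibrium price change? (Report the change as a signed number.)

Δr = -520

Rewriting in direct form: Qd = 3640.6 - 0.8r.
Equating demand and supply, 3640.6 - 0.8r = 2373.25 + 0.25r gives 1.05r = 1267.35, so r* = 1207.
Substitute back: Q* = 3640.6 - 0.8(1207) = 2675.
After the shift, supply is Qs = 2919.25 + 0.25r.
New equilibrium: 721.35 = 1.05r, so r = 687 and Q = 3091.
Δr = 687 - 1207 = -520.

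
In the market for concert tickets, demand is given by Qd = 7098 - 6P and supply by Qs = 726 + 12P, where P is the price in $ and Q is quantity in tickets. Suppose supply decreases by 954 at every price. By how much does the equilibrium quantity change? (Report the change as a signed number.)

ΔQ = -318

Set Qd = Qs: 7098 - 6P = 726 + 12P, so 6372 = 18P and P* = 354.
Substitute back: Q* = 7098 - 6(354) = 4974.
After the shift, supply is Qs = -228 + 12P.
New equilibrium: 7326 = 18P, so P = 407 and Q = 4656.
ΔQ = 4656 - 4974 = -318.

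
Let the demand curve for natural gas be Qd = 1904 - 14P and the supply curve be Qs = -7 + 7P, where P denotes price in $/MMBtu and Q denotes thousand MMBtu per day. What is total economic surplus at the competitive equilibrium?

Total surplus = 42525

Set Qd = Qs: 1904 - 14P = -7 + 7P, so 1911 = 21P and P* = 91.
From the demand curve, Q* = 1904 - 14(91) = 630.
Demand choke price = 136; supply choke price = 1. CS = ½(136 - 91)(630) = 14175; PS = ½(91 - 1)(630) = 28350. Total surplus = 42525.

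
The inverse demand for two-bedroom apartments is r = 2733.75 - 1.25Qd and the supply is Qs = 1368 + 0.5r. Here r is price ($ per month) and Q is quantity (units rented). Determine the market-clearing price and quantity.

Rewriting in direct form: Qd = 2187 - 0.8r.
The market clears where 2187 - 0.8r = 1368 + 0.5r. Rearranging, 1.3r = 819, hence r* = 630.
From the demand curve, Q* = 2187 - 0.8(630) = 1683.

r* = 630, Q* = 1683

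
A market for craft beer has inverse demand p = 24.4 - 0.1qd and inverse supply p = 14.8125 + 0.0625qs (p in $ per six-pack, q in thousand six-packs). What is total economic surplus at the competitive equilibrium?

In direct form, qd = 244 - 10p and qs = -237 + 16p.
The market clears where 244 - 10p = -237 + 16p. Rearranging, 26p = 481, hence p* = 18.5.
From the demand curve, q* = 244 - 10(18.5) = 59.
Demand choke price = 24.4; supply choke price = 14.8125. CS = ½(24.4 - 18.5)(59) = 174.05; PS = ½(18.5 - 14.8125)(59) = 108.78125. Total surplus = 282.83125.

Total surplus = 282.83125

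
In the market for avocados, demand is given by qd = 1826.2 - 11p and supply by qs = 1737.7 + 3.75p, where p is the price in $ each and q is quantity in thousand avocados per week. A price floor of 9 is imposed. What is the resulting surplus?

Surplus = 44.25

At p = 9: qd = 1727.2 and qs = 1771.45.
Surplus = qs - qd = 1771.45 - 1727.2 = 44.25.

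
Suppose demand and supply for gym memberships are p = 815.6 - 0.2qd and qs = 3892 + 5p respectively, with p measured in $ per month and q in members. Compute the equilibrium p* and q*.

Rewriting in direct form: qd = 4078 - 5p.
Set qd = qs: 4078 - 5p = 3892 + 5p, so 186 = 10p and p* = 18.6.
Then q* = 4078 - 5(18.6) = 3985.

p* = 18.6, q* = 3985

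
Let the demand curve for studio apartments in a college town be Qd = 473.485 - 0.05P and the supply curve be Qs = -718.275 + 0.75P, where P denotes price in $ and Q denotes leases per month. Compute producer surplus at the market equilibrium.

Set Qd = Qs: 473.485 - 0.05P = -718.275 + 0.75P, so 1191.76 = 0.8P and P* = 1489.7.
From the demand curve, Q* = 473.485 - 0.05(1489.7) = 399.
Supply choke price (Qs = 0): P = 957.7. Producer surplus = ½ × (1489.7 - 957.7) × 399 = 106134.

Producer surplus = 106134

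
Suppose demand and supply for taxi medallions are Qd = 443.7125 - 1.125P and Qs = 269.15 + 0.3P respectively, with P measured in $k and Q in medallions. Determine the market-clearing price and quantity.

P* = 122.5, Q* = 305.9

Equating demand and supply, 443.7125 - 1.125P = 269.15 + 0.3P gives 1.425P = 174.5625, so P* = 122.5.
Plugging P* into demand: Q* = 443.7125 - 1.125(122.5) = 305.9.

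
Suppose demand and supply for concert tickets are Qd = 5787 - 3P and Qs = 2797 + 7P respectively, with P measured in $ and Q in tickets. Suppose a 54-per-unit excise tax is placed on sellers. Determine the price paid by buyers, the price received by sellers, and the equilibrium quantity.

With a tax of 54 on sellers, they supply based on the net price P_s = P_b - 54, so Qs = 2419 + 7P_b.
Set Qd = Qs: 5787 - 3P_b = 2419 + 7P_b, so 3368 = 10P_b and P_b = 336.8.
So P_s = 282.8 and the quantity traded is Q = 5787 - 3(336.8) = 4776.6.

P_b = 336.8, P_s = 282.8, Q = 4776.6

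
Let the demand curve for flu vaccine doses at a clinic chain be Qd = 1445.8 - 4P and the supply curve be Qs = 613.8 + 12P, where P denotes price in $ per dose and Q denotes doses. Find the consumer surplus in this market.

Set Qd = Qs: 1445.8 - 4P = 613.8 + 12P, so 832 = 16P and P* = 52.
From the demand curve, Q* = 1445.8 - 4(52) = 1237.8.
Demand choke price (Qd = 0): P = 1445.8/4 = 361.45. Consumer surplus = ½ × (361.45 - 52) × 1237.8 = 191518.605.

Consumer surplus = 191518.605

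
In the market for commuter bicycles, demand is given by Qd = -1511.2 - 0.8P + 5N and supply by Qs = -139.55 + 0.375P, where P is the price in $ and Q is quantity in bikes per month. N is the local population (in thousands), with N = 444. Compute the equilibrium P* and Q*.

P* = 722, Q* = 131.2

With N = 444, demand is Qd = 708.8 - 0.8P.
The market clears where 708.8 - 0.8P = -139.55 + 0.375P. Rearranging, 1.175P = 848.35, hence P* = 722.
Substitute back: Q* = 708.8 - 0.8(722) = 131.2.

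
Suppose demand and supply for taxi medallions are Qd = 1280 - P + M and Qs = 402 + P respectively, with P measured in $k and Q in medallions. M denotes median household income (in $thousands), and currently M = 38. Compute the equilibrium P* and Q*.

With M = 38, demand is Qd = 1318 - P.
Set Qd = Qs: 1318 - P = 402 + P, so 916 = 2P and P* = 458.
Plugging P* into demand: Q* = 1318 - 458 = 860.

P* = 458, Q* = 860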